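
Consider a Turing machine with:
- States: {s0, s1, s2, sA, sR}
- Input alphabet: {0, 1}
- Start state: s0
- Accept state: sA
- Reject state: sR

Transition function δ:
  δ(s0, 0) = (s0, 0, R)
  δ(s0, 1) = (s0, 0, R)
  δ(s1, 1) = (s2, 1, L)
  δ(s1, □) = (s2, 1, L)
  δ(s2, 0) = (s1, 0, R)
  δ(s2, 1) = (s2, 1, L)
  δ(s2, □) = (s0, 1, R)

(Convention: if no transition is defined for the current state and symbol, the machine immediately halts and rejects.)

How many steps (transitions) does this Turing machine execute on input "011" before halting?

Execution trace:
Initial: [s0]011
Step 1: δ(s0, 0) = (s0, 0, R) → 0[s0]11
Step 2: δ(s0, 1) = (s0, 0, R) → 00[s0]1
Step 3: δ(s0, 1) = (s0, 0, R) → 000[s0]□

No transition is defined for δ(s0, □). By convention the machine halts and rejects.

The machine executed 3 steps before halting.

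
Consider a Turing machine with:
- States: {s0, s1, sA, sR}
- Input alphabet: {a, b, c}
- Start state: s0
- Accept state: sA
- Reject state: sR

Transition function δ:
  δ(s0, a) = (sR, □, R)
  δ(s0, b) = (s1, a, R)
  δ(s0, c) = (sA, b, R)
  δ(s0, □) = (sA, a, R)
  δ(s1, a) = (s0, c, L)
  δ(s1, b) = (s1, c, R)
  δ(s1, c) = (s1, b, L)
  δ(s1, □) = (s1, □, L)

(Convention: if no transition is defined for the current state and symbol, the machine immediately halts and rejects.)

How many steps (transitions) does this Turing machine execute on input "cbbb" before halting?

Execution trace:
Initial: [s0]cbbb
Step 1: δ(s0, c) = (sA, b, R) → b[sA]bbb

The machine reaches the accept state sA and halts.

The machine executed 1 step before halting.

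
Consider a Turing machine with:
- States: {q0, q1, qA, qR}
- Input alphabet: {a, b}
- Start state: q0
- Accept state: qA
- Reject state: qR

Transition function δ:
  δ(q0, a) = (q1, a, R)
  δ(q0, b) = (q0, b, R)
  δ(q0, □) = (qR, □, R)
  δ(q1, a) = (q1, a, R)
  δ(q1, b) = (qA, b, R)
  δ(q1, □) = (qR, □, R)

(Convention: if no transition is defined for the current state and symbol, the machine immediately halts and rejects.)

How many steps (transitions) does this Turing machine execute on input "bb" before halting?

Execution trace:
Initial: [q0]bb
Step 1: δ(q0, b) = (q0, b, R) → b[q0]b
Step 2: δ(q0, b) = (q0, b, R) → bb[q0]□
Step 3: δ(q0, □) = (qR, □, R) → bb□[qR]□

The machine reaches the reject state qR and halts.

The machine executed 3 steps before halting.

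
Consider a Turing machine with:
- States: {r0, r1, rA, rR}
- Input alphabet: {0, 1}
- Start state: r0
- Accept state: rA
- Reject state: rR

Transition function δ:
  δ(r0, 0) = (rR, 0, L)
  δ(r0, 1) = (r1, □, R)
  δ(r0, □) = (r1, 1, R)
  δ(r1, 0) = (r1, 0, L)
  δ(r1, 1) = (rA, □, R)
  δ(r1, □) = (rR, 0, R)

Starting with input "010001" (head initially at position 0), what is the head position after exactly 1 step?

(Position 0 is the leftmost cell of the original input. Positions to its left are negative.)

Execution trace (head position shown):
Step 0: [r0]010001  (head at position 0)
Step 1: move left → [rR]□010001  (head at position -1)

After 1 step, the head is at position -1.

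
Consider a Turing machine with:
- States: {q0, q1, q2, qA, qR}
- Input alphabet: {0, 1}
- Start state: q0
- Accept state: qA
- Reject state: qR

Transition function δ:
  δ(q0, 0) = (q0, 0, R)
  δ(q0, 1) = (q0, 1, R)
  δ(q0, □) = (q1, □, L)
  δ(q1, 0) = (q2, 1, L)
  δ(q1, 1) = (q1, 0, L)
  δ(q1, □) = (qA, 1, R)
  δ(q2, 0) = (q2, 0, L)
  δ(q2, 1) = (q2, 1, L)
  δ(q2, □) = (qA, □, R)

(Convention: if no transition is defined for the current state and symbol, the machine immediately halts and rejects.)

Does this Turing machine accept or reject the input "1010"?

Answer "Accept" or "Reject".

Execution trace:
Initial: [q0]1010
Step 1: δ(q0, 1) = (q0, 1, R) → 1[q0]010
Step 2: δ(q0, 0) = (q0, 0, R) → 10[q0]10
Step 3: δ(q0, 1) = (q0, 1, R) → 101[q0]0
Step 4: δ(q0, 0) = (q0, 0, R) → 1010[q0]□
Step 5: δ(q0, □) = (q1, □, L) → 101[q1]0□
Step 6: δ(q1, 0) = (q2, 1, L) → 10[q2]11□
Step 7: δ(q2, 1) = (q2, 1, L) → 1[q2]011□
Step 8: δ(q2, 0) = (q2, 0, L) → [q2]1011□
Step 9: δ(q2, 1) = (q2, 1, L) → [q2]□1011□
Step 10: δ(q2, □) = (qA, □, R) → □[qA]1011□

The machine reaches the accept state qA and halts.

Answer: Accept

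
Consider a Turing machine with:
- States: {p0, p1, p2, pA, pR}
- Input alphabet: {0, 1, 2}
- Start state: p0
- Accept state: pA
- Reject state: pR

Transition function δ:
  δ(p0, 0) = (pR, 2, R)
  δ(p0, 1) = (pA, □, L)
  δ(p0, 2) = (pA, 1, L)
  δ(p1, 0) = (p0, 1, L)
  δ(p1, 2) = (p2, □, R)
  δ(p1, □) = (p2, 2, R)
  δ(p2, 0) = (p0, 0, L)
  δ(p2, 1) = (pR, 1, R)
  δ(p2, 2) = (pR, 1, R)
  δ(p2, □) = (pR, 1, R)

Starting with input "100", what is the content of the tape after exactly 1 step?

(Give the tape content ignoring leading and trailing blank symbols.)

Execution trace:
Initial: [p0]100
Step 1: δ(p0, 1) = (pA, □, L) → [pA]□□00

The machine reaches the accept state pA and halts.

After 1 step, the tape (ignoring leading/trailing blanks) is: 00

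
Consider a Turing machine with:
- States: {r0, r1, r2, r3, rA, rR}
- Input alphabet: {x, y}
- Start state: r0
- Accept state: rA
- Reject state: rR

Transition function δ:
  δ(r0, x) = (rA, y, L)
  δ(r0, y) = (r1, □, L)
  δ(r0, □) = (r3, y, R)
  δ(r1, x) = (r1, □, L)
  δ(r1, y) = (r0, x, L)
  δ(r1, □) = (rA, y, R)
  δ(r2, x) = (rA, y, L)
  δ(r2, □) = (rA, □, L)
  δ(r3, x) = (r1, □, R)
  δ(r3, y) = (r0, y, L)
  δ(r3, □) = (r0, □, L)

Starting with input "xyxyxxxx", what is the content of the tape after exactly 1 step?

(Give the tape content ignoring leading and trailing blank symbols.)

Execution trace:
Initial: [r0]xyxyxxxx
Step 1: δ(r0, x) = (rA, y, L) → [rA]□yyxyxxxx

The machine reaches the accept state rA and halts.

After 1 step, the tape (ignoring leading/trailing blanks) is: yyxyxxxx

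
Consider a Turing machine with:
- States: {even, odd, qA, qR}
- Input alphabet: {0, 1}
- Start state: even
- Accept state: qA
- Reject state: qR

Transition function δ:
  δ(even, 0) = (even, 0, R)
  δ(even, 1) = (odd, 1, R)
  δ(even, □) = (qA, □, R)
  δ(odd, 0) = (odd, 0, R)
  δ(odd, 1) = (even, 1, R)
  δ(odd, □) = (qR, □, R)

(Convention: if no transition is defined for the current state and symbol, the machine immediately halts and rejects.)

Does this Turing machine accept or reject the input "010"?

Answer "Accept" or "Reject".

Execution trace:
Initial: [even]010
Step 1: δ(even, 0) = (even, 0, R) → 0[even]10
Step 2: δ(even, 1) = (odd, 1, R) → 01[odd]0
Step 3: δ(odd, 0) = (odd, 0, R) → 010[odd]□
Step 4: δ(odd, □) = (qR, □, R) → 010□[qR]□

The machine reaches the reject state qR and halts.

Answer: Reject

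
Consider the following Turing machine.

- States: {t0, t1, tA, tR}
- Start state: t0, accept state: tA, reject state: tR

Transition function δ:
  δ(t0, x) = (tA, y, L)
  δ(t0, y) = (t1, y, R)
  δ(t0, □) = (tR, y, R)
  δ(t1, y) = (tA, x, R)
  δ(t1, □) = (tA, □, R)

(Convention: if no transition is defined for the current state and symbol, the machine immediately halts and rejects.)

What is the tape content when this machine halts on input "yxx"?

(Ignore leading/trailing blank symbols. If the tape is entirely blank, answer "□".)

Execution trace:
Initial: [t0]yxx
Step 1: δ(t0, y) = (t1, y, R) → y[t1]xx

No transition is defined for δ(t1, x). By convention the machine halts and rejects.

Final tape (ignoring leading/trailing blanks): yxx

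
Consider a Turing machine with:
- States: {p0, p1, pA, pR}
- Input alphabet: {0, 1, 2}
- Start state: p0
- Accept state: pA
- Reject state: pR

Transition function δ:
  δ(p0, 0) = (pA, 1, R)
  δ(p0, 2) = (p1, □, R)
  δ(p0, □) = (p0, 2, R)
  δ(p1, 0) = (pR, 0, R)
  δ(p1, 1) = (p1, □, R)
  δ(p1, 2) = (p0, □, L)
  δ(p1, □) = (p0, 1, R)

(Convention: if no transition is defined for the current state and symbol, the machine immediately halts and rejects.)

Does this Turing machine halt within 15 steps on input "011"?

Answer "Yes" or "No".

Execution trace:
Initial: [p0]011
Step 1: δ(p0, 0) = (pA, 1, R) → 1[pA]11

The machine reaches the accept state pA and halts.
The machine halted after 1 step (within the 15-step bound).

Answer: Yes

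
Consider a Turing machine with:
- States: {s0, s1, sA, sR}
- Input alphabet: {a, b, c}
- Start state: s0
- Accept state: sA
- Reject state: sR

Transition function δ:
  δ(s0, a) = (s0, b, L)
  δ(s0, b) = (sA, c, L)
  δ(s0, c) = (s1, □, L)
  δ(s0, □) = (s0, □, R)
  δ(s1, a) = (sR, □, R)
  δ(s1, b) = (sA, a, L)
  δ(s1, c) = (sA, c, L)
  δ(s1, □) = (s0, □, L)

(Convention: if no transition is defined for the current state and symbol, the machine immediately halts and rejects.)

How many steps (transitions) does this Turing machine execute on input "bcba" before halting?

Execution trace:
Initial: [s0]bcba
Step 1: δ(s0, b) = (sA, c, L) → [sA]□ccba

The machine reaches the accept state sA and halts.

The machine executed 1 step before halting.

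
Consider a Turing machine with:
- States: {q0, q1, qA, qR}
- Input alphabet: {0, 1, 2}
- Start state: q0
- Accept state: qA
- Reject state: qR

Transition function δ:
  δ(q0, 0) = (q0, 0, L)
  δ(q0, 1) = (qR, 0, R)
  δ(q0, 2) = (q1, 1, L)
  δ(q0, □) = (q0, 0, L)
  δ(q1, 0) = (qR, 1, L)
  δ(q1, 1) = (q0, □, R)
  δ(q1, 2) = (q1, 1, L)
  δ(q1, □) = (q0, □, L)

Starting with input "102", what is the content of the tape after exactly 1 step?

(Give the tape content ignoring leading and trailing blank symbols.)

Execution trace:
Initial: [q0]102
Step 1: δ(q0, 1) = (qR, 0, R) → 0[qR]02

The machine reaches the reject state qR and halts.

After 1 step, the tape (ignoring leading/trailing blanks) is: 002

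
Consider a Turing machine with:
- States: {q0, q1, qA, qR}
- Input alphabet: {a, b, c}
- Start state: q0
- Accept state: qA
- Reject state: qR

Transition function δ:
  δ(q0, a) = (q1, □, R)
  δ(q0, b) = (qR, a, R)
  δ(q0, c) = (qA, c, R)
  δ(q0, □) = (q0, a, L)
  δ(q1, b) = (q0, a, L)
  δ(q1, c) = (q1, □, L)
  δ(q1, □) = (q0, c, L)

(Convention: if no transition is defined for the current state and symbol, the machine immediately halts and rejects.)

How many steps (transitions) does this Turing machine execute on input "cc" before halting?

Execution trace:
Initial: [q0]cc
Step 1: δ(q0, c) = (qA, c, R) → c[qA]c

The machine reaches the accept state qA and halts.

The machine executed 1 step before halting.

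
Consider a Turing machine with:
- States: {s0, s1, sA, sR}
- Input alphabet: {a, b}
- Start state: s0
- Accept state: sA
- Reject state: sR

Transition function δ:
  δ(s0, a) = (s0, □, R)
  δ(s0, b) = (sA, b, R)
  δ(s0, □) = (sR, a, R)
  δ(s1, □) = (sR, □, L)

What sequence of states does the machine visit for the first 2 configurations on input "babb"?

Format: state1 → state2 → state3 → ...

Execution trace:
Initial: [s0]babb
Step 1: δ(s0, b) = (sA, b, R) → b[sA]abb

The machine reaches the accept state sA and halts.

State sequence: s0 → sA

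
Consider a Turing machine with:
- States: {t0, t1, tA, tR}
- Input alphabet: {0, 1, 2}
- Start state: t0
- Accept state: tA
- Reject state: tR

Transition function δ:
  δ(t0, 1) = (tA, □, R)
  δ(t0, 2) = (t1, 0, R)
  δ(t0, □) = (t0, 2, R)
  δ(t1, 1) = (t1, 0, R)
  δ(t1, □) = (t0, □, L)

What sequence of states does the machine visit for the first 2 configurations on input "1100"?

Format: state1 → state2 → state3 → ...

Execution trace:
Initial: [t0]1100
Step 1: δ(t0, 1) = (tA, □, R) → □[tA]100

The machine reaches the accept state tA and halts.

State sequence: t0 → tA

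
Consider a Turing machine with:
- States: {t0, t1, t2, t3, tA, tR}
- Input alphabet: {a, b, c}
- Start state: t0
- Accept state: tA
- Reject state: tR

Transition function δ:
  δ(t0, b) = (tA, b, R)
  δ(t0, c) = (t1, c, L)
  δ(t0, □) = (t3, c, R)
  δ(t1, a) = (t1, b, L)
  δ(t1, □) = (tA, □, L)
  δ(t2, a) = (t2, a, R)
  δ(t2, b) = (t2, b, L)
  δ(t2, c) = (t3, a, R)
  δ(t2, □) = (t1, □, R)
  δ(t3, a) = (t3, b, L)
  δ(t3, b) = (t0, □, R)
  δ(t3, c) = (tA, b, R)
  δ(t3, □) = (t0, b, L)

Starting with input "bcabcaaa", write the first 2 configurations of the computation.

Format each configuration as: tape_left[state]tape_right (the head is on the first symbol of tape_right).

Transitions applied:
Step 1: δ(t0, b) = (tA, b, R)

The first 2 configurations are:
[t0]bcabcaaa ⊢ b[tA]cabcaaa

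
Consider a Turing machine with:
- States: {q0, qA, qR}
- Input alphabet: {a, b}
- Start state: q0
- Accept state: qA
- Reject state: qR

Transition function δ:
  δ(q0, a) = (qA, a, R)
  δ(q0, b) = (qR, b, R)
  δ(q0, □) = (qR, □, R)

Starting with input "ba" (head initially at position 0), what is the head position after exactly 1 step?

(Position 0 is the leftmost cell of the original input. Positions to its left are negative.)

Execution trace (head position shown):
Step 0: [q0]ba  (head at position 0)
Step 1: move right → b[qR]a  (head at position 1)

After 1 step, the head is at position 1.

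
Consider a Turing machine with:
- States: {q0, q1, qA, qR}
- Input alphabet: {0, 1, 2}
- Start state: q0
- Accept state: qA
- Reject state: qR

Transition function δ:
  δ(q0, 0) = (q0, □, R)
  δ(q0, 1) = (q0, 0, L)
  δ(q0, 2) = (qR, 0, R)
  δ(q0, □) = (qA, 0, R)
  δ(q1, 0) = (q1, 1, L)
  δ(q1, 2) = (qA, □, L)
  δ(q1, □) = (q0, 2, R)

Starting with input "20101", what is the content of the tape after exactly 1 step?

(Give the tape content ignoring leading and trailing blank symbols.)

Execution trace:
Initial: [q0]20101
Step 1: δ(q0, 2) = (qR, 0, R) → 0[qR]0101

The machine reaches the reject state qR and halts.

After 1 step, the tape (ignoring leading/trailing blanks) is: 00101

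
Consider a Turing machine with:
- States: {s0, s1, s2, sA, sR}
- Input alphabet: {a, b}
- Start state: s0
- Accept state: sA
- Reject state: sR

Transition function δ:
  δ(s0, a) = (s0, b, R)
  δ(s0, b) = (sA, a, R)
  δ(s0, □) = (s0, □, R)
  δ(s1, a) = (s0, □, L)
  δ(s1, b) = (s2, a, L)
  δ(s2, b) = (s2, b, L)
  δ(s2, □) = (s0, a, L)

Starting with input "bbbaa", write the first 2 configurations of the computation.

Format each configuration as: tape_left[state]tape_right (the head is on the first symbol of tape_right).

Transitions applied:
Step 1: δ(s0, b) = (sA, a, R)

The first 2 configurations are:
[s0]bbbaa ⊢ a[sA]bbaa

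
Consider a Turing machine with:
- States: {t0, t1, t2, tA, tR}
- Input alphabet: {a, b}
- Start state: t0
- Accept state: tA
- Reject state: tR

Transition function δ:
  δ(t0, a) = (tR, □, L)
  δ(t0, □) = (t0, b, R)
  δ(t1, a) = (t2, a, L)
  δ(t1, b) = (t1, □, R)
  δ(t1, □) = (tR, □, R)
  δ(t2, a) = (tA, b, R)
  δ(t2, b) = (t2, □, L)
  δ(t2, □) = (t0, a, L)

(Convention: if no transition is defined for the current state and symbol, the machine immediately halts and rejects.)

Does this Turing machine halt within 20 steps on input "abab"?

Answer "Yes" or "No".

Execution trace:
Initial: [t0]abab
Step 1: δ(t0, a) = (tR, □, L) → [tR]□□bab

The machine reaches the reject state tR and halts.
The machine halted after 1 step (within the 20-step bound).

Answer: Yes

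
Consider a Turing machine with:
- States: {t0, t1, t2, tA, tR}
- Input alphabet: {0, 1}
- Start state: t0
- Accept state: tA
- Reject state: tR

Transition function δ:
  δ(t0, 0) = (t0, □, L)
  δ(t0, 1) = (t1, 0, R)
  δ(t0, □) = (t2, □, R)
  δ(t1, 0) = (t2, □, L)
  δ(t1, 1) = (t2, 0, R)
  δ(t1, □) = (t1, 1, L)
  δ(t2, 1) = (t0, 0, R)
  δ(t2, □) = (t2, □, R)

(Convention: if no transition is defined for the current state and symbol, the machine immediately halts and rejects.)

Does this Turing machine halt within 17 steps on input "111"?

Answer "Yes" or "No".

Execution trace:
Initial: [t0]111
Step 1: δ(t0, 1) = (t1, 0, R) → 0[t1]11
Step 2: δ(t1, 1) = (t2, 0, R) → 00[t2]1
Step 3: δ(t2, 1) = (t0, 0, R) → 000[t0]□
Step 4: δ(t0, □) = (t2, □, R) → 000□[t2]□
Step 5: δ(t2, □) = (t2, □, R) → 000□□[t2]□
Step 6: δ(t2, □) = (t2, □, R) → 000□□□[t2]□
Step 7: δ(t2, □) = (t2, □, R) → 000□□□□[t2]□
Step 8: δ(t2, □) = (t2, □, R) → 000□□□□□[t2]□
Step 9: δ(t2, □) = (t2, □, R) → 000□□□□□□[t2]□
Step 10: δ(t2, □) = (t2, □, R) → 000□□□□□□□[t2]□
Step 11: δ(t2, □) = (t2, □, R) → 000□□□□□□□□[t2]□
Step 12: δ(t2, □) = (t2, □, R) → 000□□□□□□□□□[t2]□
Step 13: δ(t2, □) = (t2, □, R) → 000□□□□□□□□□□[t2]□
Step 14: δ(t2, □) = (t2, □, R) → 000□□□□□□□□□□□[t2]□
Step 15: δ(t2, □) = (t2, □, R) → 000□□□□□□□□□□□□[t2]□
Step 16: δ(t2, □) = (t2, □, R) → 000□□□□□□□□□□□□□[t2]□
Step 17: δ(t2, □) = (t2, □, R) → 000□□□□□□□□□□□□□□[t2]□

The machine has not reached a halting state after 17 steps.
The machine did not halt within the 17-step bound.

Answer: No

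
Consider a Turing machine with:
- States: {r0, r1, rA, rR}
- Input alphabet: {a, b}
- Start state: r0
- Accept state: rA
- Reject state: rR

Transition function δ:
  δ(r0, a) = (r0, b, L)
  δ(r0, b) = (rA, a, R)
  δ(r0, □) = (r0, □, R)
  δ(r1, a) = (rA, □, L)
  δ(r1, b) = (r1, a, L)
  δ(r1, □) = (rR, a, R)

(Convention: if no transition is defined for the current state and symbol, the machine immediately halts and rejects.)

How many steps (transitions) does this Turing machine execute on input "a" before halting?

Execution trace:
Initial: [r0]a
Step 1: δ(r0, a) = (r0, b, L) → [r0]□b
Step 2: δ(r0, □) = (r0, □, R) → □[r0]b
Step 3: δ(r0, b) = (rA, a, R) → □a[rA]□

The machine reaches the accept state rA and halts.

The machine executed 3 steps before halting.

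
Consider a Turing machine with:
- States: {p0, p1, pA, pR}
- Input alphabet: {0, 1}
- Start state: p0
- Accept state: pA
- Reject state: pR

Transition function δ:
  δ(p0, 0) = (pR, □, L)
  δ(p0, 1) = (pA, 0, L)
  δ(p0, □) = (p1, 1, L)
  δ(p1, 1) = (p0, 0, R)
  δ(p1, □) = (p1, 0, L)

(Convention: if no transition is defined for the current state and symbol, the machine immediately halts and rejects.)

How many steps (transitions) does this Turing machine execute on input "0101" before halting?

Execution trace:
Initial: [p0]0101
Step 1: δ(p0, 0) = (pR, □, L) → [pR]□□101

The machine reaches the reject state pR and halts.

The machine executed 1 step before halting.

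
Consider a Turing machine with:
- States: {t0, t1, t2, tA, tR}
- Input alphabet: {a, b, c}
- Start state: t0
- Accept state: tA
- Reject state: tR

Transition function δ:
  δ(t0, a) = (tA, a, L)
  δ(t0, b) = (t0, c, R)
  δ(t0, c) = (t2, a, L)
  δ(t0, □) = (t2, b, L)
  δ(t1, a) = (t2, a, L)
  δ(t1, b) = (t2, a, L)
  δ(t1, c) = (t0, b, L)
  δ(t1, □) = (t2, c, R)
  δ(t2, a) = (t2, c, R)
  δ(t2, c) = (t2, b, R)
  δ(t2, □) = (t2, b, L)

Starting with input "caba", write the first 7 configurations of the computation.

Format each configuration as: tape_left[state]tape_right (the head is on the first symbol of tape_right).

Transitions applied:
Step 1: δ(t0, c) = (t2, a, L)
Step 2: δ(t2, □) = (t2, b, L)
Step 3: δ(t2, □) = (t2, b, L)
Step 4: δ(t2, □) = (t2, b, L)
Step 5: δ(t2, □) = (t2, b, L)
Step 6: δ(t2, □) = (t2, b, L)

The first 7 configurations are:
[t0]caba ⊢ [t2]□aaba ⊢ [t2]□baaba ⊢ [t2]□bbaaba ⊢ [t2]□bbbaaba ⊢ [t2]□bbbbaaba ⊢ [t2]□bbbbbaaba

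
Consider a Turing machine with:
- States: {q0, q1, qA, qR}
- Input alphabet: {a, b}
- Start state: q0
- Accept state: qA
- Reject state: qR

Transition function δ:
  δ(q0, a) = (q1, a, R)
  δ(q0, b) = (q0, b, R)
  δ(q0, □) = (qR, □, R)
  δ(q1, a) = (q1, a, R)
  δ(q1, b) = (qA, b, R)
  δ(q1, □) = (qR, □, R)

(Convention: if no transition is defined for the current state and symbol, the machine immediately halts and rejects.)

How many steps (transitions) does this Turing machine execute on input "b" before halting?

Execution trace:
Initial: [q0]b
Step 1: δ(q0, b) = (q0, b, R) → b[q0]□
Step 2: δ(q0, □) = (qR, □, R) → b□[qR]□

The machine reaches the reject state qR and halts.

The machine executed 2 steps before halting.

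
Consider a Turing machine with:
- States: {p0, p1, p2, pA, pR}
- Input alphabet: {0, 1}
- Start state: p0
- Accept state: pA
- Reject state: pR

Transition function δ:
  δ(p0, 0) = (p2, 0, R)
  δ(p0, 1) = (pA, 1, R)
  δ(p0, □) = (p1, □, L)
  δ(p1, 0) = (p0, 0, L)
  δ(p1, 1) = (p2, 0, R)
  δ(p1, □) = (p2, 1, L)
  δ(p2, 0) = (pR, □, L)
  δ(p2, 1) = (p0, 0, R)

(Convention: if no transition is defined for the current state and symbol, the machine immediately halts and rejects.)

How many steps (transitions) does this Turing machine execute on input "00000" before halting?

Execution trace:
Initial: [p0]00000
Step 1: δ(p0, 0) = (p2, 0, R) → 0[p2]0000
Step 2: δ(p2, 0) = (pR, □, L) → [pR]0□000

The machine reaches the reject state pR and halts.

The machine executed 2 steps before halting.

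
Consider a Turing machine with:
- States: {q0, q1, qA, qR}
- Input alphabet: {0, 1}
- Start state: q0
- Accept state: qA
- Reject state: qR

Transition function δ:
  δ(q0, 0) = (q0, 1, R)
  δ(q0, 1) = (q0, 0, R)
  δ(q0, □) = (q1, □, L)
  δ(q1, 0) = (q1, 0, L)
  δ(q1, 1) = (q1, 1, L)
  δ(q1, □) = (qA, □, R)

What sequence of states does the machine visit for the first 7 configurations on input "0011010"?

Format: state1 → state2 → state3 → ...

Execution trace:
Initial: [q0]0011010
Step 1: δ(q0, 0) = (q0, 1, R) → 1[q0]011010
Step 2: δ(q0, 0) = (q0, 1, R) → 11[q0]11010
Step 3: δ(q0, 1) = (q0, 0, R) → 110[q0]1010
Step 4: δ(q0, 1) = (q0, 0, R) → 1100[q0]010
Step 5: δ(q0, 0) = (q0, 1, R) → 11001[q0]10
Step 6: δ(q0, 1) = (q0, 0, R) → 110010[q0]0

State sequence: q0 → q0 → q0 → q0 → q0 → q0 → q0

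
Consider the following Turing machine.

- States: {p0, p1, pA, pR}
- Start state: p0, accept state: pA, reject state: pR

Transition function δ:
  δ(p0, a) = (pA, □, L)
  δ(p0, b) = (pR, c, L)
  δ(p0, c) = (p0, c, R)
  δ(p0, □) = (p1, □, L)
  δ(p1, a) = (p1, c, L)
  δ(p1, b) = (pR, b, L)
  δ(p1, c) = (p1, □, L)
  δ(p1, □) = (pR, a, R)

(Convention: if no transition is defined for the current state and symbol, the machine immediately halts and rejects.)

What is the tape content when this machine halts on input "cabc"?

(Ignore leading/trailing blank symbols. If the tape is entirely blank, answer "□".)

Execution trace:
Initial: [p0]cabc
Step 1: δ(p0, c) = (p0, c, R) → c[p0]abc
Step 2: δ(p0, a) = (pA, □, L) → [pA]c□bc

The machine reaches the accept state pA and halts.

Final tape (ignoring leading/trailing blanks): c□bc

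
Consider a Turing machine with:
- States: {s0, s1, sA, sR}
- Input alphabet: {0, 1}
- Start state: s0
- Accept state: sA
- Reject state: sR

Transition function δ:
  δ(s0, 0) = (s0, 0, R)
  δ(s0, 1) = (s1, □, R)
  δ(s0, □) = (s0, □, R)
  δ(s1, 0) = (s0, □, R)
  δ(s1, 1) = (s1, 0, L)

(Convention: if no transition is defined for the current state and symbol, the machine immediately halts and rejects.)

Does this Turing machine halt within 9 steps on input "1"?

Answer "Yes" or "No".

Execution trace:
Initial: [s0]1
Step 1: δ(s0, 1) = (s1, □, R) → □[s1]□

No transition is defined for δ(s1, □). By convention the machine halts and rejects.
The machine halted after 1 step (within the 9-step bound).

Answer: Yes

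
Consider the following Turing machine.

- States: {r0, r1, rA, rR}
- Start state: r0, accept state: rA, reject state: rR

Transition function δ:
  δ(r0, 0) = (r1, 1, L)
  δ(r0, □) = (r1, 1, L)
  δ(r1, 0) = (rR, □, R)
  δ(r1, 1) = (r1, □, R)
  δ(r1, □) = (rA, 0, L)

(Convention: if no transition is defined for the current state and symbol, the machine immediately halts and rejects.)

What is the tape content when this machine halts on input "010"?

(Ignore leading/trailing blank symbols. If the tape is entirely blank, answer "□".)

Execution trace:
Initial: [r0]010
Step 1: δ(r0, 0) = (r1, 1, L) → [r1]□110
Step 2: δ(r1, □) = (rA, 0, L) → [rA]□0110

The machine reaches the accept state rA and halts.

Final tape (ignoring leading/trailing blanks): 0110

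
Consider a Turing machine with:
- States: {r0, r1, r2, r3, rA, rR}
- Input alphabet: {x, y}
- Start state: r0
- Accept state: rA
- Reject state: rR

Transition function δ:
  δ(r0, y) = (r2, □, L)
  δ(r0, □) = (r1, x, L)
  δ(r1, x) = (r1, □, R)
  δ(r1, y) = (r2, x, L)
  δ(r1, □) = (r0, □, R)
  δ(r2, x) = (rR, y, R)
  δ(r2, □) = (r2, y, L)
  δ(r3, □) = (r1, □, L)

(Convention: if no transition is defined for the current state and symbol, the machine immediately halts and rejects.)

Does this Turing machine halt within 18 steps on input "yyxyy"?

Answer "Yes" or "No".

Execution trace:
Initial: [r0]yyxyy
Step 1: δ(r0, y) = (r2, □, L) → [r2]□□yxyy
Step 2: δ(r2, □) = (r2, y, L) → [r2]□y□yxyy
Step 3: δ(r2, □) = (r2, y, L) → [r2]□yy□yxyy
Step 4: δ(r2, □) = (r2, y, L) → [r2]□yyy□yxyy
Step 5: δ(r2, □) = (r2, y, L) → [r2]□yyyy□yxyy
Step 6: δ(r2, □) = (r2, y, L) → [r2]□yyyyy□yxyy
Step 7: δ(r2, □) = (r2, y, L) → [r2]□yyyyyy□yxyy
Step 8: δ(r2, □) = (r2, y, L) → [r2]□yyyyyyy□yxyy
Step 9: δ(r2, □) = (r2, y, L) → [r2]□yyyyyyyy□yxyy
Step 10: δ(r2, □) = (r2, y, L) → [r2]□yyyyyyyyy□yxyy
Step 11: δ(r2, □) = (r2, y, L) → [r2]□yyyyyyyyyy□yxyy
Step 12: δ(r2, □) = (r2, y, L) → [r2]□yyyyyyyyyyy□yxyy
Step 13: δ(r2, □) = (r2, y, L) → [r2]□yyyyyyyyyyyy□yxyy
Step 14: δ(r2, □) = (r2, y, L) → [r2]□yyyyyyyyyyyyy□yxyy
Step 15: δ(r2, □) = (r2, y, L) → [r2]□yyyyyyyyyyyyyy□yxyy
Step 16: δ(r2, □) = (r2, y, L) → [r2]□yyyyyyyyyyyyyyy□yxyy
Step 17: δ(r2, □) = (r2, y, L) → [r2]□yyyyyyyyyyyyyyyy□yxyy
Step 18: δ(r2, □) = (r2, y, L) → [r2]□yyyyyyyyyyyyyyyyy□yxyy

The machine has not reached a halting state after 18 steps.
The machine did not halt within the 18-step bound.

Answer: No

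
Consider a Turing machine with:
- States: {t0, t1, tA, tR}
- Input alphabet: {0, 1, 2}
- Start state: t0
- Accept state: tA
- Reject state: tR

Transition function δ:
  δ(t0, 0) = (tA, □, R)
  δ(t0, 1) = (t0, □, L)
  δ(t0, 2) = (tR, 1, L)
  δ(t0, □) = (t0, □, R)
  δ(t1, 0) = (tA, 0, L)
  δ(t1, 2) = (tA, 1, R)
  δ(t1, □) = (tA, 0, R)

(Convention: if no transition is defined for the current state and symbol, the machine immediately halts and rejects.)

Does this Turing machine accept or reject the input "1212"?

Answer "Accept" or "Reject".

Execution trace:
Initial: [t0]1212
Step 1: δ(t0, 1) = (t0, □, L) → [t0]□□212
Step 2: δ(t0, □) = (t0, □, R) → □[t0]□212
Step 3: δ(t0, □) = (t0, □, R) → □□[t0]212
Step 4: δ(t0, 2) = (tR, 1, L) → □[tR]□112

The machine reaches the reject state tR and halts.

Answer: Reject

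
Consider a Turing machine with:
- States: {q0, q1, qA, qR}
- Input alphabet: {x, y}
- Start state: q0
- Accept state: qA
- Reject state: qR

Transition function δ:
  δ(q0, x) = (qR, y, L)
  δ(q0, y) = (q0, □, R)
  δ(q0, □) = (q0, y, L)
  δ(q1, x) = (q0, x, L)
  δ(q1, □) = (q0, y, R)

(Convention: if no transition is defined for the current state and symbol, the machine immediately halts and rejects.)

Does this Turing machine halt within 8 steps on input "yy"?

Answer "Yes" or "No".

Execution trace:
Initial: [q0]yy
Step 1: δ(q0, y) = (q0, □, R) → □[q0]y
Step 2: δ(q0, y) = (q0, □, R) → □□[q0]□
Step 3: δ(q0, □) = (q0, y, L) → □[q0]□y
Step 4: δ(q0, □) = (q0, y, L) → [q0]□yy
Step 5: δ(q0, □) = (q0, y, L) → [q0]□yyy
Step 6: δ(q0, □) = (q0, y, L) → [q0]□yyyy
Step 7: δ(q0, □) = (q0, y, L) → [q0]□yyyyy
Step 8: δ(q0, □) = (q0, y, L) → [q0]□yyyyyy

The machine has not reached a halting state after 8 steps.
The machine did not halt within the 8-step bound.

Answer: No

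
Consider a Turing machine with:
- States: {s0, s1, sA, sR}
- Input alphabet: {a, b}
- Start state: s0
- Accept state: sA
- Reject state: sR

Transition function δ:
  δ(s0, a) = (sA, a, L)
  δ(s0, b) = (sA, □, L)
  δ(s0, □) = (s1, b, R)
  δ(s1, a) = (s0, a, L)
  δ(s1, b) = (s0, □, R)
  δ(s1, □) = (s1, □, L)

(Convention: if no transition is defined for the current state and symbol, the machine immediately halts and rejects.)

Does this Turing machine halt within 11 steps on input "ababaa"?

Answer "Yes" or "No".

Execution trace:
Initial: [s0]ababaa
Step 1: δ(s0, a) = (sA, a, L) → [sA]□ababaa

The machine reaches the accept state sA and halts.
The machine halted after 1 step (within the 11-step bound).

Answer: Yes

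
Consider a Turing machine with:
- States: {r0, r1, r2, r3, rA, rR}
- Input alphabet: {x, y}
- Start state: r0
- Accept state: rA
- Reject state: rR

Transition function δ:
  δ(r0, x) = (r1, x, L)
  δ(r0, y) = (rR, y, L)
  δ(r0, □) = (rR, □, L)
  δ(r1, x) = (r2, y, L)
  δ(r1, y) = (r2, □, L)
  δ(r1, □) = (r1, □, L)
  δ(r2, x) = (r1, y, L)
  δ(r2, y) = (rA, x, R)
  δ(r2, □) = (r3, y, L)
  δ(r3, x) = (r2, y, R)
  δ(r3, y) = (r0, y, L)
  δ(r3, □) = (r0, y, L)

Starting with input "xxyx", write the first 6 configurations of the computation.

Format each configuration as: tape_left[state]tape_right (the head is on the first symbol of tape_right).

Transitions applied:
Step 1: δ(r0, x) = (r1, x, L)
Step 2: δ(r1, □) = (r1, □, L)
Step 3: δ(r1, □) = (r1, □, L)
Step 4: δ(r1, □) = (r1, □, L)
Step 5: δ(r1, □) = (r1, □, L)

The first 6 configurations are:
[r0]xxyx ⊢ [r1]□xxyx ⊢ [r1]□□xxyx ⊢ [r1]□□□xxyx ⊢ [r1]□□□□xxyx ⊢ [r1]□□□□□xxyx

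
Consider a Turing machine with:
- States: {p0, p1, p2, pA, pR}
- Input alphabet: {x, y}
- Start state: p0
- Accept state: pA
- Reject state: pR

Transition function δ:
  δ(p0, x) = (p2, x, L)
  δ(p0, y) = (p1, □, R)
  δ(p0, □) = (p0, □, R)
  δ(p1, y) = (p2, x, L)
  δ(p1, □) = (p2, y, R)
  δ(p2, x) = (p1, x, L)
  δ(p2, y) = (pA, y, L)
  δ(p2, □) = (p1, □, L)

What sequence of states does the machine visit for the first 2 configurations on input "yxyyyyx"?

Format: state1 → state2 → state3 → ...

Execution trace:
Initial: [p0]yxyyyyx
Step 1: δ(p0, y) = (p1, □, R) → □[p1]xyyyyx

No transition is defined for δ(p1, x). By convention the machine halts and rejects.

State sequence: p0 → p1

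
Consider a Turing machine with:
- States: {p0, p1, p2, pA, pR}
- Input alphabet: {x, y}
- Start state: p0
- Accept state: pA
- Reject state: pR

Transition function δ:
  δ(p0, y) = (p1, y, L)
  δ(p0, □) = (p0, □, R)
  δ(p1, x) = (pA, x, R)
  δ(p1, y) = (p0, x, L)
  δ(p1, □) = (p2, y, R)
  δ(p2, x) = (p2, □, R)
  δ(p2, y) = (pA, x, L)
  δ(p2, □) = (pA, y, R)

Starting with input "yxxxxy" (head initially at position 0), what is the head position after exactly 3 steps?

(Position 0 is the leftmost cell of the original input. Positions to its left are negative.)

Execution trace (head position shown):
Step 0: [p0]yxxxxy  (head at position 0)
Step 1: move left → [p1]□yxxxxy  (head at position -1)
Step 2: move right → y[p2]yxxxxy  (head at position 0)
Step 3: move left → [pA]yxxxxxy  (head at position -1)

After 3 steps, the head is at position -1.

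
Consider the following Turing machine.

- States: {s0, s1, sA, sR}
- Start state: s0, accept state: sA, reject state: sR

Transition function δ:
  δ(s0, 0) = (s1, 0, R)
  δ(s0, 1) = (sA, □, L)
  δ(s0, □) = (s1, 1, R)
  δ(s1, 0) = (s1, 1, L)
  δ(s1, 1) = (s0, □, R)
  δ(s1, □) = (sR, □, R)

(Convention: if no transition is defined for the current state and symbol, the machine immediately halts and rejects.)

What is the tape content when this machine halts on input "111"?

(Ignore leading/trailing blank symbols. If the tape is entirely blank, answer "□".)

Execution trace:
Initial: [s0]111
Step 1: δ(s0, 1) = (sA, □, L) → [sA]□□11

The machine reaches the accept state sA and halts.

Final tape (ignoring leading/trailing blanks): 11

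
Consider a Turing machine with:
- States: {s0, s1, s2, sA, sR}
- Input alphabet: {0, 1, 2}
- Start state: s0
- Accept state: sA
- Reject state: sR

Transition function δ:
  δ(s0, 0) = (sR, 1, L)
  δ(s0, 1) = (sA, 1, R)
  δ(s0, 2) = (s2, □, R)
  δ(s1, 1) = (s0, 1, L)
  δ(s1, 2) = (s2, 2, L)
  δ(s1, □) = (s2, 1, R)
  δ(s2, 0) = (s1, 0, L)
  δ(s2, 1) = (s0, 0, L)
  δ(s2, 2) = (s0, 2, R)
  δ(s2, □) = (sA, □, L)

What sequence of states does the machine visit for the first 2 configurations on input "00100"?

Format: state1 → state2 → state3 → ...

Execution trace:
Initial: [s0]00100
Step 1: δ(s0, 0) = (sR, 1, L) → [sR]□10100

The machine reaches the reject state sR and halts.

State sequence: s0 → sR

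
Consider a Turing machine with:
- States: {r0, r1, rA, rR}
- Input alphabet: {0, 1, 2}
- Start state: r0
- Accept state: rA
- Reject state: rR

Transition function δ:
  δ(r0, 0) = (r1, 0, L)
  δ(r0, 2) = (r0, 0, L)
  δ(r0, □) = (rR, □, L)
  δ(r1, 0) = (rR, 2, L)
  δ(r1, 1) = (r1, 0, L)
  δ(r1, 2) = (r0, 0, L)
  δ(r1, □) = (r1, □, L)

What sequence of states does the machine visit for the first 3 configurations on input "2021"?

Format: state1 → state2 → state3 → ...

Execution trace:
Initial: [r0]2021
Step 1: δ(r0, 2) = (r0, 0, L) → [r0]□0021
Step 2: δ(r0, □) = (rR, □, L) → [rR]□□0021

The machine reaches the reject state rR and halts.

State sequence: r0 → r0 → rR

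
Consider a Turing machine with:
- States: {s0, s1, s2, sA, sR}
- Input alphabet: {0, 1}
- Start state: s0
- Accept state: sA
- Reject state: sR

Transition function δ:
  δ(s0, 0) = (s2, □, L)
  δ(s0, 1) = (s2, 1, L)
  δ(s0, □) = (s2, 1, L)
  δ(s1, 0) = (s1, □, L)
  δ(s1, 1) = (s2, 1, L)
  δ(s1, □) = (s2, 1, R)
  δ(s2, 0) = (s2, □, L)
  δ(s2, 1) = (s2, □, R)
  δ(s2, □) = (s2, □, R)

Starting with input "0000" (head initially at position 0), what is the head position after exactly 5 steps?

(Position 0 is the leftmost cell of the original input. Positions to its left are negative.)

Execution trace (head position shown):
Step 0: [s0]0000  (head at position 0)
Step 1: move left → [s2]□□000  (head at position -1)
Step 2: move right → □[s2]□000  (head at position 0)
Step 3: move right → □□[s2]000  (head at position 1)
Step 4: move left → □[s2]□□00  (head at position 0)
Step 5: move right → □□[s2]□00  (head at position 1)

After 5 steps, the head is at position 1.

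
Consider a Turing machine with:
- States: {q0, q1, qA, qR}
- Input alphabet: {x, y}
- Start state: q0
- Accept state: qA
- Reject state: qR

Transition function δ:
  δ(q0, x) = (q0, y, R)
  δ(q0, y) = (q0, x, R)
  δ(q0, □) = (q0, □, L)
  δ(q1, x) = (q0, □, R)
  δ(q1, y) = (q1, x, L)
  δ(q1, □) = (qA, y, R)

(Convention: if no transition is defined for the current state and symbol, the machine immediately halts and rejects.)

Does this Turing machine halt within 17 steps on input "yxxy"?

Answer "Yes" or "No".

Execution trace:
Initial: [q0]yxxy
Step 1: δ(q0, y) = (q0, x, R) → x[q0]xxy
Step 2: δ(q0, x) = (q0, y, R) → xy[q0]xy
Step 3: δ(q0, x) = (q0, y, R) → xyy[q0]y
Step 4: δ(q0, y) = (q0, x, R) → xyyx[q0]□
Step 5: δ(q0, □) = (q0, □, L) → xyy[q0]x□
Step 6: δ(q0, x) = (q0, y, R) → xyyy[q0]□
Step 7: δ(q0, □) = (q0, □, L) → xyy[q0]y□
Step 8: δ(q0, y) = (q0, x, R) → xyyx[q0]□
Step 9: δ(q0, □) = (q0, □, L) → xyy[q0]x□
Step 10: δ(q0, x) = (q0, y, R) → xyyy[q0]□
Step 11: δ(q0, □) = (q0, □, L) → xyy[q0]y□
Step 12: δ(q0, y) = (q0, x, R) → xyyx[q0]□
Step 13: δ(q0, □) = (q0, □, L) → xyy[q0]x□
Step 14: δ(q0, x) = (q0, y, R) → xyyy[q0]□
Step 15: δ(q0, □) = (q0, □, L) → xyy[q0]y□
Step 16: δ(q0, y) = (q0, x, R) → xyyx[q0]□
Step 17: δ(q0, □) = (q0, □, L) → xyy[q0]x□

The machine has not reached a halting state after 17 steps.
The machine did not halt within the 17-step bound.

Answer: No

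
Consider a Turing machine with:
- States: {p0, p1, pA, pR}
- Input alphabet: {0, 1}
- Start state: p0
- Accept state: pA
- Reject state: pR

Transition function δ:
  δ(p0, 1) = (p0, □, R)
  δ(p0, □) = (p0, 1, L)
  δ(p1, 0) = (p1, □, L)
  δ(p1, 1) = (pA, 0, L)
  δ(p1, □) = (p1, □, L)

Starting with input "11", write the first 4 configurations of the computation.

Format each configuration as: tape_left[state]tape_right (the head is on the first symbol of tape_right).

Transitions applied:
Step 1: δ(p0, 1) = (p0, □, R)
Step 2: δ(p0, 1) = (p0, □, R)
Step 3: δ(p0, □) = (p0, 1, L)

The first 4 configurations are:
[p0]11 ⊢ □[p0]1 ⊢ □□[p0]□ ⊢ □[p0]□1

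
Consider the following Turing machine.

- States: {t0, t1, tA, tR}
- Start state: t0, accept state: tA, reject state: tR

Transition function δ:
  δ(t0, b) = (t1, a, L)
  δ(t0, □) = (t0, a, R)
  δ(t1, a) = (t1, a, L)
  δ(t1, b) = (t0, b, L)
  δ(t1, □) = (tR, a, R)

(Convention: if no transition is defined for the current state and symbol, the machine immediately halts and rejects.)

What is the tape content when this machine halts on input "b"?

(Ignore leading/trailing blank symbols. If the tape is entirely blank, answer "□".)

Execution trace:
Initial: [t0]b
Step 1: δ(t0, b) = (t1, a, L) → [t1]□a
Step 2: δ(t1, □) = (tR, a, R) → a[tR]a

The machine reaches the reject state tR and halts.

Final tape (ignoring leading/trailing blanks): aa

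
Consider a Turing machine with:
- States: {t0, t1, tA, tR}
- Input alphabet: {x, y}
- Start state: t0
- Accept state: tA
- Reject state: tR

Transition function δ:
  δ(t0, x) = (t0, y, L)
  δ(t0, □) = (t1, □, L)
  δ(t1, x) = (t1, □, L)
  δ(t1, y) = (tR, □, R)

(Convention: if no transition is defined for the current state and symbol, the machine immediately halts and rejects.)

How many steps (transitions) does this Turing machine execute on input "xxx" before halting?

Execution trace:
Initial: [t0]xxx
Step 1: δ(t0, x) = (t0, y, L) → [t0]□yxx
Step 2: δ(t0, □) = (t1, □, L) → [t1]□□yxx

No transition is defined for δ(t1, □). By convention the machine halts and rejects.

The machine executed 2 steps before halting.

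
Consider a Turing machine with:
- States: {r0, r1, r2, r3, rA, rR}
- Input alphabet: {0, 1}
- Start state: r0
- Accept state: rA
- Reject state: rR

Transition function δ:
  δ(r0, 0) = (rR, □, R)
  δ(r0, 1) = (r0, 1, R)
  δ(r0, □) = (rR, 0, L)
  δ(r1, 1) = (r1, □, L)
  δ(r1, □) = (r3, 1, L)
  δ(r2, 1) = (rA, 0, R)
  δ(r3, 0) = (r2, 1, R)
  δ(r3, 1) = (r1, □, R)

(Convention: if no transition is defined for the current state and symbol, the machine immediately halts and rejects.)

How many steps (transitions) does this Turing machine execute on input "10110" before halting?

Execution trace:
Initial: [r0]10110
Step 1: δ(r0, 1) = (r0, 1, R) → 1[r0]0110
Step 2: δ(r0, 0) = (rR, □, R) → 1□[rR]110

The machine reaches the reject state rR and halts.

The machine executed 2 steps before halting.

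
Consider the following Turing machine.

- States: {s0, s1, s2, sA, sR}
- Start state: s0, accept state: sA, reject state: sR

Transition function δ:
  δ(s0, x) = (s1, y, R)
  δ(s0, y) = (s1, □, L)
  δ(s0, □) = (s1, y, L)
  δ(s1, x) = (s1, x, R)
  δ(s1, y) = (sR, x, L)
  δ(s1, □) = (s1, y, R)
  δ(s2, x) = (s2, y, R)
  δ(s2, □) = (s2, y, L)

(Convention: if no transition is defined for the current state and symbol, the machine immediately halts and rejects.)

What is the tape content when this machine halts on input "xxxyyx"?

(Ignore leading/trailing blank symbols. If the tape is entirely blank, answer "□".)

Execution trace:
Initial: [s0]xxxyyx
Step 1: δ(s0, x) = (s1, y, R) → y[s1]xxyyx
Step 2: δ(s1, x) = (s1, x, R) → yx[s1]xyyx
Step 3: δ(s1, x) = (s1, x, R) → yxx[s1]yyx
Step 4: δ(s1, y) = (sR, x, L) → yx[sR]xxyx

The machine reaches the reject state sR and halts.

Final tape (ignoring leading/trailing blanks): yxxxyx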